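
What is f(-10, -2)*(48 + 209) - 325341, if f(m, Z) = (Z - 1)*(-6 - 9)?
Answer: -313776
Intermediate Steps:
f(m, Z) = 15 - 15*Z (f(m, Z) = (-1 + Z)*(-15) = 15 - 15*Z)
f(-10, -2)*(48 + 209) - 325341 = (15 - 15*(-2))*(48 + 209) - 325341 = (15 + 30)*257 - 325341 = 45*257 - 325341 = 11565 - 325341 = -313776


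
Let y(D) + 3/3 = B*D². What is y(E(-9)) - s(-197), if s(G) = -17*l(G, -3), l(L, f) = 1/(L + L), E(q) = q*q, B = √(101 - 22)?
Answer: -411/394 + 6561*√79 ≈ 58314.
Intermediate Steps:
B = √79 ≈ 8.8882
E(q) = q²
l(L, f) = 1/(2*L)
s(G) = -17/(2*G)
y(D) = -1 + √79*D²
y(E(-9)) - s(-197) = (-1 + √79*((-9)²)²) - (-17)/(2*(-197)) = (-1 + √79*81²) - (-17)*(-1)/(2*197) = (-1 + √79*6561) - 1*17/394 = (-1 + 6561*√79) - 17/394 = -411/394 + 6561*√79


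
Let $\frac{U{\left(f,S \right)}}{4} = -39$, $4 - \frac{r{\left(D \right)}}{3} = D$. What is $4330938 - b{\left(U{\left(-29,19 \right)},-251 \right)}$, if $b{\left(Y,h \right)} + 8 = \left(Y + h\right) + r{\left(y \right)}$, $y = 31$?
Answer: $4331434$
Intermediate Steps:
$r{\left(D \right)} = 12 - 3 D$
$U{\left(f,S \right)} = -156$ ($U{\left(f,S \right)} = 4 \left(-39\right) = -156$)
$b{\left(Y,h \right)} = -89 + Y + h$ ($b{\left(Y,h \right)} = -8 + \left(\left(Y + h\right) + \left(12 - 93\right)\right) = -8 - \left(81 - Y - h\right) = -8 + \left(-81 + Y + h\right) = -89 + Y + h$)
$4330938 - b{\left(U{\left(-29,19 \right)},-251 \right)} = 4330938 - \left(-89 - 156 - 251\right) = 4330938 - -496 = 4330938 + 496 = 4331434$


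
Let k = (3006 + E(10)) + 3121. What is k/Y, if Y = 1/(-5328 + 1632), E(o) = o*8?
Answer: -22941072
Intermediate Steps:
E(o) = 8*o
k = 6207 (k = (3006 + 8*10) + 3121 = (3006 + 80) + 3121 = 3086 + 3121 = 6207)
Y = -1/3696 (Y = 1/(-3696) = -1/3696 ≈ -0.00027056)
k/Y = 6207/(-1/3696) = 6207*(-3696) = -22941072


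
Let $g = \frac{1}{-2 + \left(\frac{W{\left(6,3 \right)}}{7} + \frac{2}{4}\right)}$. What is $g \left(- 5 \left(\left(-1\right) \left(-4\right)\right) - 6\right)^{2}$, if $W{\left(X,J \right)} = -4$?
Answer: $- \frac{9464}{29} \approx -326.34$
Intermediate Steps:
$g = - \frac{14}{29}$ ($g = \frac{1}{-2 + \left(- \frac{4}{7} + \frac{2}{4}\right)} = \frac{1}{-2 + \left(\left(-4\right) \frac{1}{7} + 2 \cdot \frac{1}{4}\right)} = \frac{1}{-2 + \left(- \frac{4}{7} + \frac{1}{2}\right)} = \frac{1}{-2 - \frac{1}{14}} = \frac{1}{- \frac{29}{14}} = - \frac{14}{29} \approx -0.48276$)
$g \left(- 5 \left(\left(-1\right) \left(-4\right)\right) - 6\right)^{2} = - \frac{14 \left(- 5 \left(\left(-1\right) \left(-4\right)\right) - 6\right)^{2}}{29} = - \frac{14 \left(\left(-5\right) 4 - 6\right)^{2}}{29} = - \frac{14 \left(-20 - 6\right)^{2}}{29} = - \frac{14 \left(-26\right)^{2}}{29} = \left(- \frac{14}{29}\right) 676 = - \frac{9464}{29}$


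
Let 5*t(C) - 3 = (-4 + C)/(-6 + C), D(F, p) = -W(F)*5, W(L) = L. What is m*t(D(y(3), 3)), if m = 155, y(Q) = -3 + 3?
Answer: 341/3 ≈ 113.67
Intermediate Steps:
y(Q) = 0
D(F, p) = -5*F (D(F, p) = -F*5 = -5*F)
t(C) = ⅗ + (-4 + C)/(5*(-6 + C)) (t(C) = ⅗ + ((-4 + C)/(-6 + C))/5 = ⅗ + (-4 + C)/(5*(-6 + C)))
m*t(D(y(3), 3)) = 155*(2*(-11 + 2*(-5*0))/(5*(-6 - 5*0))) = 155*(2*(-11 + 2*0)/(5*(-6 + 0))) = 155*((⅖)*(-11 + 0)/(-6)) = 155*((⅖)*(-⅙)*(-11)) = 155*(11/15) = 341/3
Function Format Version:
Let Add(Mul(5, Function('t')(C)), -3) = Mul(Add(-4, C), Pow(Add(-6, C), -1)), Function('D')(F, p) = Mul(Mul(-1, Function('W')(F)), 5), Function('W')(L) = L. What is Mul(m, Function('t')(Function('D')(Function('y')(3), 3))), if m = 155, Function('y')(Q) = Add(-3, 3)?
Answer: Rational(341, 3) ≈ 113.67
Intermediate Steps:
Function('y')(Q) = 0
Function('D')(F, p) = Mul(-5, F) (Function('D')(F, p) = Mul(Mul(-1, F), 5) = Mul(-5, F))
Function('t')(C) = Add(Rational(3, 5), Mul(Rational(1, 5), Pow(Add(-6, C), -1), Add(-4, C))) (Function('t')(C) = Add(Rational(3, 5), Mul(Rational(1, 5), Mul(Add(-4, C), Pow(Add(-6, C), -1)))) = Add(Rational(3, 5), Mul(Rational(1, 5), Mul(Pow(Add(-6, C), -1), Add(-4, C)))) = Add(Rational(3, 5), Mul(Rational(1, 5), Pow(Add(-6, C), -1), Add(-4, C))))
Mul(m, Function('t')(Function('D')(Function('y')(3), 3))) = Mul(155, Mul(Rational(2, 5), Pow(Add(-6, Mul(-5, 0)), -1), Add(-11, Mul(2, Mul(-5, 0))))) = Mul(155, Mul(Rational(2, 5), Pow(Add(-6, 0), -1), Add(-11, Mul(2, 0)))) = Mul(155, Mul(Rational(2, 5), Pow(-6, -1), Add(-11, 0))) = Mul(155, Mul(Rational(2, 5), Rational(-1, 6), -11)) = Mul(155, Rational(11, 15)) = Rational(341, 3)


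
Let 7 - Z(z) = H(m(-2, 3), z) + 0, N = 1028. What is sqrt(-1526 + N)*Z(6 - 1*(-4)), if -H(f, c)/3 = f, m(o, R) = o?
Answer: I*sqrt(498) ≈ 22.316*I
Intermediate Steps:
H(f, c) = -3*f
Z(z) = 1 (Z(z) = 7 - (-3*(-2) + 0) = 7 - (6 + 0) = 7 - 1*6 = 7 - 6 = 1)
sqrt(-1526 + N)*Z(6 - 1*(-4)) = sqrt(-1526 + 1028)*1 = sqrt(-498)*1 = (I*sqrt(498))*1 = I*sqrt(498)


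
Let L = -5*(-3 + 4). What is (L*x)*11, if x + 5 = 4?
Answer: 55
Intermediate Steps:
x = -1 (x = -5 + 4 = -1)
L = -5 (L = -5*1 = -5)
(L*x)*11 = -5*(-1)*11 = 5*11 = 55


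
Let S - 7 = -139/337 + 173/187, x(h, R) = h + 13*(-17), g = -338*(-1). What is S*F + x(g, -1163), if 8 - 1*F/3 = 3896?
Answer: -5514842601/63019 ≈ -87511.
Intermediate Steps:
g = 338
x(h, R) = -221 + h (x(h, R) = h - 221 = -221 + h)
S = 473441/63019 (S = 7 + (-139/337 + 173/187) = 7 + 32308/63019 = 473441/63019 ≈ 7.5127)
F = -11664 (F = 24 - 3*3896 = 24 - 11688 = -11664)
S*F + x(g, -1163) = (473441/63019)*(-11664) + (-221 + 338) = -5522215824/63019 + 117 = -5514842601/63019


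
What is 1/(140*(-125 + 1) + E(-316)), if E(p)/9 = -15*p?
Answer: 1/25300 ≈ 3.9526e-5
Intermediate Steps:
E(p) = -135*p (E(p) = 9*(-15*p) = -135*p)
1/(140*(-125 + 1) + E(-316)) = 1/(140*(-125 + 1) - 135*(-316)) = 1/(140*(-124) + 42660) = 1/(-17360 + 42660) = 1/25300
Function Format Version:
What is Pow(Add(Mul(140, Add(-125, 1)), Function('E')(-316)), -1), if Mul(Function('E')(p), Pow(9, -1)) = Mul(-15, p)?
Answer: Rational(1, 25300) ≈ 3.9526e-5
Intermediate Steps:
Function('E')(p) = Mul(-135, p) (Function('E')(p) = Mul(9, Mul(-15, p)) = Mul(-135, p))
Pow(Add(Mul(140, Add(-125, 1)), Function('E')(-316)), -1) = Pow(Add(Mul(140, Add(-125, 1)), Mul(-135, -316)), -1) = Pow(Add(Mul(140, -124), 42660), -1) = Pow(Add(-17360, 42660), -1) = Pow(25300, -1) = Rational(1, 25300)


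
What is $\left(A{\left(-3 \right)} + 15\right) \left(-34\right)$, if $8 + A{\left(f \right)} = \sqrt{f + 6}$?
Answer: $-238 - 34 \sqrt{3} \approx -296.89$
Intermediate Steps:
$A{\left(f \right)} = -8 + \sqrt{6 + f}$ ($A{\left(f \right)} = -8 + \sqrt{f + 6} = -8 + \sqrt{6 + f}$)
$\left(A{\left(-3 \right)} + 15\right) \left(-34\right) = \left(\left(-8 + \sqrt{6 - 3}\right) + 15\right) \left(-34\right) = \left(\left(-8 + \sqrt{3}\right) + 15\right) \left(-34\right) = \left(7 + \sqrt{3}\right) \left(-34\right) = -238 - 34 \sqrt{3}$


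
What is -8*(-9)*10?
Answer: 720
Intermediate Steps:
-8*(-9)*10 = 72*10 = 720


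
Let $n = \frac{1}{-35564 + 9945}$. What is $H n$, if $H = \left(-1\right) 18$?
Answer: $\frac{18}{25619} \approx 0.0007026$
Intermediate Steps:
$n = - \frac{1}{25619}$ ($n = \frac{1}{-25619} = - \frac{1}{25619} \approx -3.9034 \cdot 10^{-5}$)
$H = -18$
$H n = \left(-18\right) \left(- \frac{1}{25619}\right) = \frac{18}{25619}$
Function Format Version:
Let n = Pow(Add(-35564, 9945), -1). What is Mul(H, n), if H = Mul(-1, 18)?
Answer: Rational(18, 25619) ≈ 0.00070260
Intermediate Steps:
n = Rational(-1, 25619) (n = Pow(-25619, -1) = Rational(-1, 25619) ≈ -3.9034e-5)
H = -18
Mul(H, n) = Mul(-18, Rational(-1, 25619)) = Rational(18, 25619)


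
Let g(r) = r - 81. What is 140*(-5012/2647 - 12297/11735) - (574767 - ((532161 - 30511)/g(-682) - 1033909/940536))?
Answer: -2567242123057297885123/4458276422360712 ≈ -5.7584e+5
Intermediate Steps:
g(r) = -81 + r
140*(-5012/2647 - 12297/11735) - (574767 - ((532161 - 30511)/g(-682) - 1033909/940536)) = 140*(-5012/2647 - 12297/11735) - (574767 - ((532161 - 30511)/(-81 - 682) - 1033909/940536)) = 140*(-5012*1/2647 - 12297*1/11735) - (574767 - (501650/(-763) - 1033909*1/940536)) = 140*(-5012/2647 - 12297/11735) - (574767 - (501650*(-1/763) - 1033909/940536)) = 140*(-91365979/31062545) - (574767 - (-501650/763 - 1033909/940536)) = -2558247412/6212509 - (574767 - 1*(-472608756967/717628968)) = -2558247412/6212509 - (574767 + 472608756967/717628968) = -2558247412/6212509 - 1*412942057807423/717628968 = -2558247412/6212509 - 412942057807423/717628968 = -2567242123057297885123/4458276422360712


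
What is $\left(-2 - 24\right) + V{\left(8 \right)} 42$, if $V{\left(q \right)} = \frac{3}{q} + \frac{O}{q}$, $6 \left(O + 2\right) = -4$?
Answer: $- \frac{97}{4} \approx -24.25$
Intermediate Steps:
$O = - \frac{8}{3}$ ($O = -2 + \frac{1}{6} \left(-4\right) = -2 - \frac{2}{3} = - \frac{8}{3} \approx -2.6667$)
$V{\left(q \right)} = \frac{1}{3 q}$ ($V{\left(q \right)} = \frac{3}{q} - \frac{8}{3 q} = \frac{1}{3 q}$)
$\left(-2 - 24\right) + V{\left(8 \right)} 42 = \left(-2 - 24\right) + \frac{1}{3 \cdot 8} \cdot 42 = -26 + \frac{1}{3} \cdot \frac{1}{8} \cdot 42 = -26 + \frac{1}{24} \cdot 42 = -26 + \frac{7}{4} = - \frac{97}{4}$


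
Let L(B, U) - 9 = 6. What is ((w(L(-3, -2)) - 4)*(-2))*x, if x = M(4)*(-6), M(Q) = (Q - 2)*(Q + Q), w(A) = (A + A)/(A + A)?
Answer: -576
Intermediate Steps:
L(B, U) = 15 (L(B, U) = 9 + 6 = 15)
w(A) = 1 (w(A) = (2*A)/((2*A)) = (2*A)*(1/(2*A)) = 1)
M(Q) = 2*Q*(-2 + Q) (M(Q) = (-2 + Q)*(2*Q) = 2*Q*(-2 + Q))
x = -96 (x = (2*4*(-2 + 4))*(-6) = (2*4*2)*(-6) = 16*(-6) = -96)
((w(L(-3, -2)) - 4)*(-2))*x = ((1 - 4)*(-2))*(-96) = -3*(-2)*(-96) = 6*(-96) = -576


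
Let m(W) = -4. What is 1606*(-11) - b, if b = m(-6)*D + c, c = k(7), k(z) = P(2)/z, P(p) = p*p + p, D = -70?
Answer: -125628/7 ≈ -17947.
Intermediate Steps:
P(p) = p + p**2 (P(p) = p**2 + p = p + p**2)
k(z) = 6/z (k(z) = (2*(1 + 2))/z = (2*3)/z = 6/z)
c = 6/7 ≈ 0.85714
b = 1966/7 (b = -4*(-70) + 6/7 = 280 + 6/7 = 1966/7 ≈ 280.86)
1606*(-11) - b = 1606*(-11) - 1*1966/7 = -17666 - 1966/7 = -125628/7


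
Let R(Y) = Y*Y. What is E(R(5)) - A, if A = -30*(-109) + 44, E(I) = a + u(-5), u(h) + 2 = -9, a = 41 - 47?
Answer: -3331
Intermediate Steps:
a = -6
R(Y) = Y²
u(h) = -11 (u(h) = -2 - 9 = -11)
E(I) = -17 (E(I) = -6 - 11 = -17)
A = 3314 (A = 3270 + 44 = 3314)
E(R(5)) - A = -17 - 1*3314 = -17 - 3314 = -3331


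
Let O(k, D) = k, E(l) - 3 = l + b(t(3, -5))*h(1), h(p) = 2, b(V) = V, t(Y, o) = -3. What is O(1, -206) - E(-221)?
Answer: 225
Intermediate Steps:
E(l) = -3 + l (E(l) = 3 + (l - 3*2) = 3 + (l - 6) = 3 + (-6 + l) = -3 + l)
O(1, -206) - E(-221) = 1 - (-3 - 221) = 1 - 1*(-224) = 1 + 224 = 225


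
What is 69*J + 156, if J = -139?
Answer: -9435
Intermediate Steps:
69*J + 156 = 69*(-139) + 156 = -9591 + 156 = -9435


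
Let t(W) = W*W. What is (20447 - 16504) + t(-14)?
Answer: 4139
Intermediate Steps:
t(W) = W²
(20447 - 16504) + t(-14) = (20447 - 16504) + (-14)² = 3943 + 196 = 4139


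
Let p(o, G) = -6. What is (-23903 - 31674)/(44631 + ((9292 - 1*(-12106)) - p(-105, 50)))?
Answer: -55577/66035 ≈ -0.84163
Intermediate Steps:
(-23903 - 31674)/(44631 + ((9292 - 1*(-12106)) - p(-105, 50))) = (-23903 - 31674)/(44631 + ((9292 - 1*(-12106)) - 1*(-6))) = -55577/(44631 + ((9292 + 12106) + 6)) = -55577/(44631 + (21398 + 6)) = -55577/(44631 + 21404) = -55577/66035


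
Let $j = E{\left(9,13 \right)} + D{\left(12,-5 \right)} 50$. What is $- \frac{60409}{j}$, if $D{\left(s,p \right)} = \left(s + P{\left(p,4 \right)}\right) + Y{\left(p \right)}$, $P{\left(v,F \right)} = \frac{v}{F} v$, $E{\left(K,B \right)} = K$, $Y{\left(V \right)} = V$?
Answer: $- \frac{120818}{1343} \approx -89.961$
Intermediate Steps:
$P{\left(v,F \right)} = \frac{v^{2}}{F}$
$D{\left(s,p \right)} = p + s + \frac{p^{2}}{4}$ ($D{\left(s,p \right)} = \left(s + \frac{p^{2}}{4}\right) + p = p + s + \frac{p^{2}}{4}$)
$j = \frac{1343}{2}$ ($j = 9 + \left(-5 + 12 + \frac{\left(-5\right)^{2}}{4}\right) 50 = 9 + \left(-5 + 12 + \frac{1}{4} \cdot 25\right) 50 = 9 + \left(-5 + 12 + \frac{25}{4}\right) 50 = 9 + \frac{53}{4} \cdot 50 = 9 + \frac{1325}{2} = \frac{1343}{2} \approx 671.5$)
$- \frac{60409}{j} = - \frac{60409}{\frac{1343}{2}} = \left(-60409\right) \frac{2}{1343} = - \frac{120818}{1343}$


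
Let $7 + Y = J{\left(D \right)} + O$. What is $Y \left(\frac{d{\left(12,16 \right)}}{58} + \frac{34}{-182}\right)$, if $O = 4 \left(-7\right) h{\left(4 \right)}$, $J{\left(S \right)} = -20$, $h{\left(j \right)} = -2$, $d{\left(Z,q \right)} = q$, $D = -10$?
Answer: $\frac{235}{91} \approx 2.5824$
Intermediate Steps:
$O = 56$ ($O = 4 \left(-7\right) \left(-2\right) = \left(-28\right) \left(-2\right) = 56$)
$Y = 29$ ($Y = -7 + \left(-20 + 56\right) = -7 + 36 = 29$)
$Y \left(\frac{d{\left(12,16 \right)}}{58} + \frac{34}{-182}\right) = 29 \left(\frac{16}{58} + \frac{34}{-182}\right) = 29 \left(16 \cdot \frac{1}{58} + 34 \left(- \frac{1}{182}\right)\right) = 29 \left(\frac{8}{29} - \frac{17}{91}\right) = 29 \cdot \frac{235}{2639} = \frac{235}{91}$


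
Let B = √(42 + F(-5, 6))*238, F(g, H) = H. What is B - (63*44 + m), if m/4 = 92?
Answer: -3140 + 952*√3 ≈ -1491.1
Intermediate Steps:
m = 368 (m = 4*92 = 368)
B = 952*√3 (B = √(42 + 6)*238 = √48*238 = (4*√3)*238 = 952*√3 ≈ 1648.9)
B - (63*44 + m) = 952*√3 - (63*44 + 368) = 952*√3 - (2772 + 368) = 952*√3 - 1*3140 = 952*√3 - 3140 = -3140 + 952*√3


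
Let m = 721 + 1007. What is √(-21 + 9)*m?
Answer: 3456*I*√3 ≈ 5986.0*I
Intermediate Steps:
m = 1728
√(-21 + 9)*m = √(-21 + 9)*1728 = √(-12)*1728 = (2*I*√3)*1728 = 3456*I*√3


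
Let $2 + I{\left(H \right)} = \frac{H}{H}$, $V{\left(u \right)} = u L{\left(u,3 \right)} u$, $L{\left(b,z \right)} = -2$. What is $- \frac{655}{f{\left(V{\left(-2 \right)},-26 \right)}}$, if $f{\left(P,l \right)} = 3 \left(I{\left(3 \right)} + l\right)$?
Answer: $\frac{655}{81} \approx 8.0864$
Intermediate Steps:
$V{\left(u \right)} = - 2 u^{2}$ ($V{\left(u \right)} = u \left(-2\right) u = - 2 u u = - 2 u^{2}$)
$I{\left(H \right)} = -1$ ($I{\left(H \right)} = -2 + \frac{H}{H} = -2 + 1 = -1$)
$f{\left(P,l \right)} = -3 + 3 l$ ($f{\left(P,l \right)} = 3 \left(-1 + l\right) = -3 + 3 l$)
$- \frac{655}{f{\left(V{\left(-2 \right)},-26 \right)}} = - \frac{655}{-3 + 3 \left(-26\right)} = - \frac{655}{-3 - 78} = - \frac{655}{-81} = \left(-655\right) \left(- \frac{1}{81}\right) = \frac{655}{81}$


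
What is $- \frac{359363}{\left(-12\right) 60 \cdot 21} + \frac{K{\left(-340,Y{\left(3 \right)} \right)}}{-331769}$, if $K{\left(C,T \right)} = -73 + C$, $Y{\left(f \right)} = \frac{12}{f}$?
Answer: $\frac{119231747707}{5016347280} \approx 23.769$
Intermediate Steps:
$- \frac{359363}{\left(-12\right) 60 \cdot 21} + \frac{K{\left(-340,Y{\left(3 \right)} \right)}}{-331769} = - \frac{359363}{\left(-12\right) 60 \cdot 21} + \frac{-73 - 340}{-331769} = - \frac{359363}{\left(-720\right) 21} - - \frac{413}{331769} = - \frac{359363}{-15120} + \frac{413}{331769} = \left(-359363\right) \left(- \frac{1}{15120}\right) + \frac{413}{331769} = \frac{359363}{15120} + \frac{413}{331769} = \frac{119231747707}{5016347280}$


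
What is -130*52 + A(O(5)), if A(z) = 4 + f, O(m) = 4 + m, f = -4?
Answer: -6760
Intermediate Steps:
A(z) = 0 (A(z) = 4 - 4 = 0)
-130*52 + A(O(5)) = -130*52 + 0 = -6760 + 0 = -6760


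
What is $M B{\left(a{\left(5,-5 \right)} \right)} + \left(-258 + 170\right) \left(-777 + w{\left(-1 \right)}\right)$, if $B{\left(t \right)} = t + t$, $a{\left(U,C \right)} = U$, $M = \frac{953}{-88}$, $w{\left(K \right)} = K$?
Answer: $\frac{3007651}{44} \approx 68356.0$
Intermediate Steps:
$M = - \frac{953}{88}$ ($M = 953 \left(- \frac{1}{88}\right) = - \frac{953}{88} \approx -10.83$)
$B{\left(t \right)} = 2 t$
$M B{\left(a{\left(5,-5 \right)} \right)} + \left(-258 + 170\right) \left(-777 + w{\left(-1 \right)}\right) = - \frac{953 \cdot 2 \cdot 5}{88} + \left(-258 + 170\right) \left(-777 - 1\right) = \left(- \frac{953}{88}\right) 10 - -68464 = - \frac{4765}{44} + 68464 = \frac{3007651}{44}$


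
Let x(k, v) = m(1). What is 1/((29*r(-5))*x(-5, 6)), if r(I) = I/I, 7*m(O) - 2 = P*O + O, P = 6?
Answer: 7/261 ≈ 0.026820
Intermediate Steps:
m(O) = 2/7 + O (m(O) = 2/7 + (6*O + O)/7 = 2/7 + (7*O)/7 = 2/7 + O)
x(k, v) = 9/7 (x(k, v) = 2/7 + 1 = 9/7)
r(I) = 1
1/((29*r(-5))*x(-5, 6)) = 1/((29*1)*(9/7)) = 1/(29*(9/7)) = 1/(261/7) = 7/261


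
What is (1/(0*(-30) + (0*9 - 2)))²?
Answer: ¼ ≈ 0.25000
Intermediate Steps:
(1/(0*(-30) + (0*9 - 2)))² = (1/(0 + (0 - 2)))² = (1/(0 - 2))² = (1/(-2))² = (-½)² = ¼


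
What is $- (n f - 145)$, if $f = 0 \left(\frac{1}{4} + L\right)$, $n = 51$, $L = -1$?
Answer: $145$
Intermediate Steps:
$f = 0$ ($f = 0 \left(\frac{1}{4} - 1\right) = 0 \left(- \frac{3}{4}\right) = 0$)
$- (n f - 145) = - (51 \cdot 0 - 145) = - (0 - 145) = \left(-1\right) \left(-145\right) = 145$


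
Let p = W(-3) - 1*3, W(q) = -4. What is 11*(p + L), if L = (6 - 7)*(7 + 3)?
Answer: -187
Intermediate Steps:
L = -10 (L = -1*10 = -10)
p = -7 (p = -4 - 1*3 = -4 - 3 = -7)
11*(p + L) = 11*(-7 - 10) = 11*(-17) = -187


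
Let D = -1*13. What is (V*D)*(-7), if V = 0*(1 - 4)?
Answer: 0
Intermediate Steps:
V = 0 (V = 0*(-3) = 0)
D = -13
(V*D)*(-7) = (0*(-13))*(-7) = 0*(-7) = 0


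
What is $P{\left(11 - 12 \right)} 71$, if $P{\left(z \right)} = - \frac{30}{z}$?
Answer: $2130$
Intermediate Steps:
$P{\left(11 - 12 \right)} 71 = - \frac{30}{11 - 12} \cdot 71 = - \frac{30}{-1} \cdot 71 = \left(-30\right) \left(-1\right) 71 = 30 \cdot 71 = 2130$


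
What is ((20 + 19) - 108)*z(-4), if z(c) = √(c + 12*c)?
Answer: -138*I*√13 ≈ -497.57*I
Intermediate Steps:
z(c) = √13*√c (z(c) = √(13*c) = √13*√c)
((20 + 19) - 108)*z(-4) = ((20 + 19) - 108)*(√13*√(-4)) = (39 - 108)*(√13*(2*I)) = -138*I*√13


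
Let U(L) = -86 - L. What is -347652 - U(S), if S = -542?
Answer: -348108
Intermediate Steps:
-347652 - U(S) = -347652 - (-86 - 1*(-542)) = -347652 - (-86 + 542) = -347652 - 1*456 = -347652 - 456 = -348108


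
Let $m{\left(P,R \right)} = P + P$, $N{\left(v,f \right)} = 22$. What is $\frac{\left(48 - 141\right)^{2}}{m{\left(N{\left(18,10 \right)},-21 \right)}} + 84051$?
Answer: $\frac{3706893}{44} \approx 84248.0$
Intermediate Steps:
$m{\left(P,R \right)} = 2 P$
$\frac{\left(48 - 141\right)^{2}}{m{\left(N{\left(18,10 \right)},-21 \right)}} + 84051 = \frac{\left(48 - 141\right)^{2}}{2 \cdot 22} + 84051 = \frac{\left(-93\right)^{2}}{44} + 84051 = 8649 \cdot \frac{1}{44} + 84051 = \frac{8649}{44} + 84051 = \frac{3706893}{44}$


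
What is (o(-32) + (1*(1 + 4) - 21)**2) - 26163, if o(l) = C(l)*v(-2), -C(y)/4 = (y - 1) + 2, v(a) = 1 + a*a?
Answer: -25287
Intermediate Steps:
v(a) = 1 + a**2
C(y) = -4 - 4*y (C(y) = -4*((y - 1) + 2) = -4*((-1 + y) + 2) = -4*(1 + y) = -4 - 4*y)
o(l) = -20 - 20*l (o(l) = (-4 - 4*l)*(1 + (-2)**2) = (-4 - 4*l)*(1 + 4) = (-4 - 4*l)*5 = -20 - 20*l)
(o(-32) + (1*(1 + 4) - 21)**2) - 26163 = ((-20 - 20*(-32)) + (1*(1 + 4) - 21)**2) - 26163 = ((-20 + 640) + (1*5 - 21)**2) - 26163 = (620 + (5 - 21)**2) - 26163 = (620 + (-16)**2) - 26163 = (620 + 256) - 26163 = 876 - 26163 = -25287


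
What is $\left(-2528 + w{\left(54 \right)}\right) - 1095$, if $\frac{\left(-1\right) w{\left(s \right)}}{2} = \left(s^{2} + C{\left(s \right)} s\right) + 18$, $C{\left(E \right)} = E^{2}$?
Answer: $-324419$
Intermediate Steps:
$w{\left(s \right)} = -36 - 2 s^{2} - 2 s^{3}$ ($w{\left(s \right)} = - 2 \left(\left(s^{2} + s^{2} s\right) + 18\right) = - 2 \left(\left(s^{2} + s^{3}\right) + 18\right) = - 2 \left(18 + s^{2} + s^{3}\right) = -36 - 2 s^{2} - 2 s^{3}$)
$\left(-2528 + w{\left(54 \right)}\right) - 1095 = \left(-2528 - \left(36 + 5832 + 314928\right)\right) - 1095 = \left(-2528 - 320796\right) - 1095 = -323324 - 1095 = -324419$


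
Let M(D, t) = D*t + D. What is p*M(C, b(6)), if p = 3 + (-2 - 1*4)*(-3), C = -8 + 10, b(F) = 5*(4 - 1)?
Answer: 672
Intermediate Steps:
b(F) = 15 (b(F) = 5*3 = 15)
C = 2
p = 21 (p = 3 + (-2 - 4)*(-3) = 3 - 6*(-3) = 3 + 18 = 21)
M(D, t) = D + D*t
p*M(C, b(6)) = 21*(2*(1 + 15)) = 21*(2*16) = 21*32 = 672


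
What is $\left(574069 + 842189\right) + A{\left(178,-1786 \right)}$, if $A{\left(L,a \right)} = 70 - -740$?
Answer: $1417068$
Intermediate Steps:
$A{\left(L,a \right)} = 810$ ($A{\left(L,a \right)} = 70 + 740 = 810$)
$\left(574069 + 842189\right) + A{\left(178,-1786 \right)} = \left(574069 + 842189\right) + 810 = 1416258 + 810 = 1417068$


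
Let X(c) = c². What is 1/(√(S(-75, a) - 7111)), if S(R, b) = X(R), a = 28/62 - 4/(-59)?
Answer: -I*√1486/1486 ≈ -0.025941*I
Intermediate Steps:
a = 950/1829 (a = 28*(1/62) - 4*(-1/59) = 14/31 + 4/59 = 950/1829 ≈ 0.51941)
S(R, b) = R²
1/(√(S(-75, a) - 7111)) = 1/(√((-75)² - 7111)) = 1/(√(5625 - 7111)) = 1/(√(-1486)) = 1/(I*√1486) = -I*√1486/1486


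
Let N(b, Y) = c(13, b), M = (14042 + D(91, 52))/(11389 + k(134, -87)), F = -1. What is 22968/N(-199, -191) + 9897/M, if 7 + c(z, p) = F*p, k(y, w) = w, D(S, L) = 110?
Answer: 113548827/14152 ≈ 8023.5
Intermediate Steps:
M = 7076/5651 (M = (14042 + 110)/(11389 - 87) = 14152/11302 = 14152*(1/11302) = 7076/5651 ≈ 1.2522)
c(z, p) = -7 - p
N(b, Y) = -7 - b
22968/N(-199, -191) + 9897/M = 22968/(-7 - 1*(-199)) + 9897/(7076/5651) = 22968/(-7 + 199) + 9897*(5651/7076) = 22968/192 + 55927947/7076 = 22968*(1/192) + 55927947/7076 = 957/8 + 55927947/7076 = 113548827/14152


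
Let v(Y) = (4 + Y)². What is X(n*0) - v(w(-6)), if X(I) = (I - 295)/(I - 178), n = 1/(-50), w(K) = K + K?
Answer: -11097/178 ≈ -62.343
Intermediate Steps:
w(K) = 2*K
n = -1/50 ≈ -0.020000
X(I) = (-295 + I)/(-178 + I)
X(n*0) - v(w(-6)) = (-295 - 1/50*0)/(-178 - 1/50*0) - (4 + 2*(-6))² = (-295 + 0)/(-178 + 0) - (4 - 12)² = -295/(-178) - 1*(-8)² = -1/178*(-295) - 1*64 = 295/178 - 64 = -11097/178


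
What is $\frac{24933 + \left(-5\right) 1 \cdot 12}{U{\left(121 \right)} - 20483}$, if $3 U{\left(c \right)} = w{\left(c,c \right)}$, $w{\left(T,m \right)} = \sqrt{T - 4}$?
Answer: $- \frac{169824553}{139851092} - \frac{8291 \sqrt{13}}{139851092} \approx -1.2145$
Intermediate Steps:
$w{\left(T,m \right)} = \sqrt{-4 + T}$
$U{\left(c \right)} = \frac{\sqrt{-4 + c}}{3}$
$\frac{24933 + \left(-5\right) 1 \cdot 12}{U{\left(121 \right)} - 20483} = \frac{24933 + \left(-5\right) 1 \cdot 12}{\frac{\sqrt{-4 + 121}}{3} - 20483} = \frac{24933 - 60}{\frac{\sqrt{117}}{3} - 20483} = \frac{24933 - 60}{\frac{3 \sqrt{13}}{3} - 20483} = \frac{24873}{\sqrt{13} - 20483} = \frac{24873}{-20483 + \sqrt{13}}$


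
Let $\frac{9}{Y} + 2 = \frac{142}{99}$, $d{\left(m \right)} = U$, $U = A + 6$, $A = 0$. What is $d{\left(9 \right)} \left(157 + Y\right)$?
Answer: $\frac{23703}{28} \approx 846.54$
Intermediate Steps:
$U = 6$ ($U = 0 + 6 = 6$)
$d{\left(m \right)} = 6$
$Y = - \frac{891}{56}$ ($Y = \frac{9}{-2 + \frac{142}{99}} = \frac{9}{- \frac{56}{99}} = 9 \left(- \frac{99}{56}\right) = - \frac{891}{56} \approx -15.911$)
$d{\left(9 \right)} \left(157 + Y\right) = 6 \left(157 - \frac{891}{56}\right) = 6 \cdot \frac{7901}{56} = \frac{23703}{28}$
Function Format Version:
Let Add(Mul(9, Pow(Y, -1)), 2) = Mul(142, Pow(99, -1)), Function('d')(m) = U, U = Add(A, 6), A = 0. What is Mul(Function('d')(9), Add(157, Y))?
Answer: Rational(23703, 28) ≈ 846.54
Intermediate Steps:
U = 6 (U = Add(0, 6) = 6)
Function('d')(m) = 6
Y = Rational(-891, 56) (Y = Mul(9, Pow(Add(-2, Mul(142, Pow(99, -1))), -1)) = Mul(9, Pow(Add(-2, Mul(142, Rational(1, 99))), -1)) = Mul(9, Pow(Add(-2, Rational(142, 99)), -1)) = Mul(9, Pow(Rational(-56, 99), -1)) = Mul(9, Rational(-99, 56)) = Rational(-891, 56) ≈ -15.911)
Mul(Function('d')(9), Add(157, Y)) = Mul(6, Add(157, Rational(-891, 56))) = Mul(6, Rational(7901, 56)) = Rational(23703, 28)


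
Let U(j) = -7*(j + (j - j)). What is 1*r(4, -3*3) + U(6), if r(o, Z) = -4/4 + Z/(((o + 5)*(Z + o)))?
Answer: -214/5 ≈ -42.800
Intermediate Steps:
r(o, Z) = -1 + Z/((5 + o)*(Z + o)) (r(o, Z) = -4*1/4 + Z/(((5 + o)*(Z + o))) = -1 + Z*(1/((5 + o)*(Z + o))) = -1 + Z/((5 + o)*(Z + o)))
U(j) = -7*j (U(j) = -7*(j + 0) = -7*j)
1*r(4, -3*3) + U(6) = 1*((-1*4**2 - 5*4 - (-12)*3 - 1*(-3*3)*4)/(4**2 + 5*(-3*3) + 5*4 - 3*3*4)) - 7*6 = 1*((-1*16 - 20 - 4*(-9) - 1*(-9)*4)/(16 + 5*(-9) + 20 - 9*4)) - 42 = 1*((-16 - 20 + 36 + 36)/(16 - 45 + 20 - 36)) - 42 = 1*(36/(-45)) - 42 = 1*(-1/45*36) - 42 = 1*(-4/5) - 42 = -4/5 - 42 = -214/5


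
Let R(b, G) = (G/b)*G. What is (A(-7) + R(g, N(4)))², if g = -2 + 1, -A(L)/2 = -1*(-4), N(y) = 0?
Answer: 64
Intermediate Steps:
A(L) = -8 (A(L) = -(-2)*(-4) = -2*4 = -8)
g = -1
R(b, G) = G²/b
(A(-7) + R(g, N(4)))² = (-8 + 0²/(-1))² = (-8 + 0*(-1))² = (-8 + 0)² = (-8)² = 64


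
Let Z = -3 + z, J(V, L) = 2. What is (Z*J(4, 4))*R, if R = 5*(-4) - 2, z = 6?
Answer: -132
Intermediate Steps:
R = -22 (R = -20 - 2 = -22)
Z = 3 (Z = -3 + 6 = 3)
(Z*J(4, 4))*R = (3*2)*(-22) = 6*(-22) = -132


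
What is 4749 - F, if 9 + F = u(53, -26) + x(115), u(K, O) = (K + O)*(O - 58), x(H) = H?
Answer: 6911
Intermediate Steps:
u(K, O) = (-58 + O)*(K + O) (u(K, O) = (K + O)*(-58 + O) = (-58 + O)*(K + O))
F = -2162 (F = -9 + (((-26)² - 58*53 - 58*(-26) + 53*(-26)) + 115) = -9 + ((676 - 3074 + 1508 - 1378) + 115) = -9 + (-2268 + 115) = -9 - 2153 = -2162)
4749 - F = 4749 - 1*(-2162) = 4749 + 2162 = 6911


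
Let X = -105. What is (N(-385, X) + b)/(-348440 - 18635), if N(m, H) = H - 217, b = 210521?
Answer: -210199/367075 ≈ -0.57263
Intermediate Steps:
N(m, H) = -217 + H
(N(-385, X) + b)/(-348440 - 18635) = ((-217 - 105) + 210521)/(-348440 - 18635) = (-322 + 210521)/(-367075) = 210199*(-1/367075) = -210199/367075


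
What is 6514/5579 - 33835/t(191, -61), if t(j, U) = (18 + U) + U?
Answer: 189442921/580216 ≈ 326.50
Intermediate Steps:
t(j, U) = 18 + 2*U
6514/5579 - 33835/t(191, -61) = 6514/5579 - 33835/(18 + 2*(-61)) = 6514*(1/5579) - 33835/(18 - 122) = 6514/5579 - 33835/(-104) = 6514/5579 - 33835*(-1/104) = 6514/5579 + 33835/104 = 189442921/580216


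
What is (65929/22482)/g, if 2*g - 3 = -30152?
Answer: -65929/338904909 ≈ -0.00019454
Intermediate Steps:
g = -30149/2 (g = 3/2 + (1/2)*(-30152) = 3/2 - 15076 = -30149/2 ≈ -15075.)
(65929/22482)/g = (65929/22482)/(-30149/2) = (65929*(1/22482))*(-2/30149) = (65929/22482)*(-2/30149) = -65929/338904909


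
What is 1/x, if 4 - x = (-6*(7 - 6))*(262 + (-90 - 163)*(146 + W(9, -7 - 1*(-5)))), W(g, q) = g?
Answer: -1/233714 ≈ -4.2787e-6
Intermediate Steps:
x = -233714 (x = 4 - (-6*(7 - 6))*(262 + (-90 - 163)*(146 + 9)) = 4 - (-6*1)*(262 - 253*155) = 4 - (-6)*(262 - 39215) = 4 - (-6)*(-38953) = 4 - 1*233718 = 4 - 233718 = -233714)
1/x = 1/(-233714) = -1/233714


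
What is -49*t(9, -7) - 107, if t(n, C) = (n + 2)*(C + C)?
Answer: 7439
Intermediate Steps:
t(n, C) = 2*C*(2 + n) (t(n, C) = (2 + n)*(2*C) = 2*C*(2 + n))
-49*t(9, -7) - 107 = -98*(-7)*(2 + 9) - 107 = -98*(-7)*11 - 107 = -49*(-154) - 107 = 7546 - 107 = 7439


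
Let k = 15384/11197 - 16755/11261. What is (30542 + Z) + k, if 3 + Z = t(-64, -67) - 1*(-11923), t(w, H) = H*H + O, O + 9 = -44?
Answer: 5913327111955/126089417 ≈ 46898.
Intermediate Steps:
O = -53 (O = -9 - 44 = -53)
k = -14366511/126089417 (k = 15384*(1/11197) - 16755*1/11261 = 15384/11197 - 16755/11261 = -14366511/126089417 ≈ -0.11394)
t(w, H) = -53 + H² (t(w, H) = H*H - 53 = H² - 53 = -53 + H²)
Z = 16356 (Z = -3 + ((-53 + (-67)²) - 1*(-11923)) = -3 + ((-53 + 4489) + 11923) = -3 + (4436 + 11923) = -3 + 16359 = 16356)
(30542 + Z) + k = (30542 + 16356) - 14366511/126089417 = 46898 - 14366511/126089417 = 5913327111955/126089417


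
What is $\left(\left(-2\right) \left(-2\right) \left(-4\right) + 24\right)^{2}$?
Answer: $64$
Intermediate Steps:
$\left(\left(-2\right) \left(-2\right) \left(-4\right) + 24\right)^{2} = \left(4 \left(-4\right) + 24\right)^{2} = \left(-16 + 24\right)^{2} = 8^{2} = 64$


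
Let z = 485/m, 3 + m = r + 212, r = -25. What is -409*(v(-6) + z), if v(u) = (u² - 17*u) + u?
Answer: -10132157/184 ≈ -55066.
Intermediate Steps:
m = 184 (m = -3 + (-25 + 212) = -3 + 187 = 184)
v(u) = u² - 16*u
z = 485/184 ≈ 2.6359
-409*(v(-6) + z) = -409*(-6*(-16 - 6) + 485/184) = -409*(-6*(-22) + 485/184) = -409*(132 + 485/184) = -409*24773/184 = -10132157/184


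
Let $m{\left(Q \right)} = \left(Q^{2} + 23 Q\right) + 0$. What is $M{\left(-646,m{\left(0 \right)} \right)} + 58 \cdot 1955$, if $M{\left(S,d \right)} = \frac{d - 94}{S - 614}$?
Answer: $\frac{71435747}{630} \approx 1.1339 \cdot 10^{5}$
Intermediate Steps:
$m{\left(Q \right)} = Q^{2} + 23 Q$
$M{\left(S,d \right)} = \frac{-94 + d}{-614 + S}$
$M{\left(-646,m{\left(0 \right)} \right)} + 58 \cdot 1955 = \frac{-94 + 0 \left(23 + 0\right)}{-614 - 646} + 58 \cdot 1955 = \frac{-94 + 0 \cdot 23}{-1260} + 113390 = - \frac{-94 + 0}{1260} + 113390 = \left(- \frac{1}{1260}\right) \left(-94\right) + 113390 = \frac{47}{630} + 113390 = \frac{71435747}{630}$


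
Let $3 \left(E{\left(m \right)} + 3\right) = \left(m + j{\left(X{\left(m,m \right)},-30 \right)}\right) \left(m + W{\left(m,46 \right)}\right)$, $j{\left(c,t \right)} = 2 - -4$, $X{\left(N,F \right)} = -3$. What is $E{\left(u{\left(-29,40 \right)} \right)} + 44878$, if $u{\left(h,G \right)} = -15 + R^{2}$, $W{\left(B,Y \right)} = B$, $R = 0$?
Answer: $44965$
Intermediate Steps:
$j{\left(c,t \right)} = 6$ ($j{\left(c,t \right)} = 2 + 4 = 6$)
$u{\left(h,G \right)} = -15$ ($u{\left(h,G \right)} = -15 + 0^{2} = -15 + 0 = -15$)
$E{\left(m \right)} = -3 + \frac{2 m \left(6 + m\right)}{3}$ ($E{\left(m \right)} = -3 + \frac{\left(m + 6\right) \left(m + m\right)}{3} = -3 + \frac{\left(6 + m\right) 2 m}{3} = -3 + \frac{2 m \left(6 + m\right)}{3}$)
$E{\left(u{\left(-29,40 \right)} \right)} + 44878 = \left(-3 + 4 \left(-15\right) + \frac{2 \left(-15\right)^{2}}{3}\right) + 44878 = \left(-3 - 60 + \frac{2}{3} \cdot 225\right) + 44878 = \left(-3 - 60 + 150\right) + 44878 = 87 + 44878 = 44965$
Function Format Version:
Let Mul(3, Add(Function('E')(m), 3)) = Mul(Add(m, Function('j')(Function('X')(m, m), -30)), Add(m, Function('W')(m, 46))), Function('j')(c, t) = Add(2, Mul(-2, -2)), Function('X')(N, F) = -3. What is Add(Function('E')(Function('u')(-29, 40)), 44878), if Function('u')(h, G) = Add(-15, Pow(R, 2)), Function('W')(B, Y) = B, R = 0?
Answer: 44965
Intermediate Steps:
Function('j')(c, t) = 6 (Function('j')(c, t) = Add(2, 4) = 6)
Function('u')(h, G) = -15 (Function('u')(h, G) = Add(-15, Pow(0, 2)) = Add(-15, 0) = -15)
Function('E')(m) = Add(-3, Mul(Rational(2, 3), m, Add(6, m))) (Function('E')(m) = Add(-3, Mul(Rational(1, 3), Mul(Add(m, 6), Add(m, m)))) = Add(-3, Mul(Rational(1, 3), Mul(Add(6, m), Mul(2, m)))) = Add(-3, Mul(Rational(1, 3), Mul(2, m, Add(6, m)))) = Add(-3, Mul(Rational(2, 3), m, Add(6, m))))
Add(Function('E')(Function('u')(-29, 40)), 44878) = Add(Add(-3, Mul(4, -15), Mul(Rational(2, 3), Pow(-15, 2))), 44878) = Add(Add(-3, -60, Mul(Rational(2, 3), 225)), 44878) = Add(Add(-3, -60, 150), 44878) = Add(87, 44878) = 44965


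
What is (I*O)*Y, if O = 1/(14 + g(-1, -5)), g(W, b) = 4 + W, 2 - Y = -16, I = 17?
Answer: 18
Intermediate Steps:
Y = 18 (Y = 2 - 1*(-16) = 2 + 16 = 18)
O = 1/17 (O = 1/(14 + (4 - 1)) = 1/(14 + 3) = 1/17 ≈ 0.058824)
(I*O)*Y = (17*(1/17))*18 = 1*18 = 18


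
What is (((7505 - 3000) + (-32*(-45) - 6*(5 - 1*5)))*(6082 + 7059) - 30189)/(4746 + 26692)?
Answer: 39046528/15719 ≈ 2484.0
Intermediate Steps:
(((7505 - 3000) + (-32*(-45) - 6*(5 - 1*5)))*(6082 + 7059) - 30189)/(4746 + 26692) = ((4505 + (1440 - 6*(5 - 5)))*13141 - 30189)/31438 = ((4505 + (1440 - 6*0))*13141 - 30189)*(1/31438) = ((4505 + (1440 + 0))*13141 - 30189)*(1/31438) = ((4505 + 1440)*13141 - 30189)*(1/31438) = (5945*13141 - 30189)*(1/31438) = (78123245 - 30189)*(1/31438) = 78093056*(1/31438) = 39046528/15719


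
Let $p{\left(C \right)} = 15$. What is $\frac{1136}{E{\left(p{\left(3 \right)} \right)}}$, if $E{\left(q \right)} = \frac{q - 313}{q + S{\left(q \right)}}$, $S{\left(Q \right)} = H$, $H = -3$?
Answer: $- \frac{6816}{149} \approx -45.745$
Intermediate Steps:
$S{\left(Q \right)} = -3$
$E{\left(q \right)} = \frac{-313 + q}{-3 + q}$ ($E{\left(q \right)} = \frac{q - 313}{q - 3} = \frac{-313 + q}{-3 + q}$)
$\frac{1136}{E{\left(p{\left(3 \right)} \right)}} = \frac{1136}{\frac{1}{-3 + 15} \left(-313 + 15\right)} = \frac{1136}{\frac{1}{12} \left(-298\right)} = \frac{1136}{- \frac{149}{6}} = 1136 \left(- \frac{6}{149}\right) = - \frac{6816}{149}$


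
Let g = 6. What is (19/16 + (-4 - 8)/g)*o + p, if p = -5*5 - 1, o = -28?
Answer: -13/4 ≈ -3.2500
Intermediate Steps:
p = -26 (p = -25 - 1 = -26)
(19/16 + (-4 - 8)/g)*o + p = (19/16 + (-4 - 8)/6)*(-28) - 26 = (19*(1/16) - 12*1/6)*(-28) - 26 = (19/16 - 2)*(-28) - 26 = -13/16*(-28) - 26 = 91/4 - 26 = -13/4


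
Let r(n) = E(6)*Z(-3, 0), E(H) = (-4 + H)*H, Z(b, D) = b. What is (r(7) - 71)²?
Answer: 11449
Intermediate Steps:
E(H) = H*(-4 + H)
r(n) = -36 (r(n) = (6*(-4 + 6))*(-3) = (6*2)*(-3) = 12*(-3) = -36)
(r(7) - 71)² = (-36 - 71)² = (-107)² = 11449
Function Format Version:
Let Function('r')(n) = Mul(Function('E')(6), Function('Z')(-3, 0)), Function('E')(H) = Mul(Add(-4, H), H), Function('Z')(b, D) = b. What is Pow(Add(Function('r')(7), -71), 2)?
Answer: 11449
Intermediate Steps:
Function('E')(H) = Mul(H, Add(-4, H))
Function('r')(n) = -36 (Function('r')(n) = Mul(Mul(6, Add(-4, 6)), -3) = Mul(Mul(6, 2), -3) = Mul(12, -3) = -36)
Pow(Add(Function('r')(7), -71), 2) = Pow(Add(-36, -71), 2) = Pow(-107, 2) = 11449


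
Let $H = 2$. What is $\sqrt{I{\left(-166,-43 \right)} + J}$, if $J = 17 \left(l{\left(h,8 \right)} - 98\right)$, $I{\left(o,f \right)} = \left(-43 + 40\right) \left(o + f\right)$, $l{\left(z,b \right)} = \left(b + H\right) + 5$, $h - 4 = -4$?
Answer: $28 i \approx 28.0 i$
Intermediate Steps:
$h = 0$ ($h = 4 - 4 = 0$)
$l{\left(z,b \right)} = 7 + b$ ($l{\left(z,b \right)} = \left(b + 2\right) + 5 = \left(2 + b\right) + 5 = 7 + b$)
$I{\left(o,f \right)} = - 3 f - 3 o$ ($I{\left(o,f \right)} = - 3 \left(f + o\right) = - 3 f - 3 o$)
$J = -1411$ ($J = 17 \left(\left(7 + 8\right) - 98\right) = 17 \left(15 - 98\right) = 17 \left(-83\right) = -1411$)
$\sqrt{I{\left(-166,-43 \right)} + J} = \sqrt{\left(\left(-3\right) \left(-43\right) - -498\right) - 1411} = \sqrt{\left(129 + 498\right) - 1411} = \sqrt{627 - 1411} = \sqrt{-784} = 28 i$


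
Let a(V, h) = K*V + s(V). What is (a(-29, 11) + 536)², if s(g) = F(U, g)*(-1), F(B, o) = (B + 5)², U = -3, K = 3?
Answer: 198025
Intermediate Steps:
F(B, o) = (5 + B)²
s(g) = -4 (s(g) = (5 - 3)²*(-1) = 2²*(-1) = 4*(-1) = -4)
a(V, h) = -4 + 3*V (a(V, h) = 3*V - 4 = -4 + 3*V)
(a(-29, 11) + 536)² = ((-4 + 3*(-29)) + 536)² = ((-4 - 87) + 536)² = (-91 + 536)² = 445² = 198025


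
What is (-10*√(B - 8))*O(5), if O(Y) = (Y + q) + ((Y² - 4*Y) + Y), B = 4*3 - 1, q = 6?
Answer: -210*√3 ≈ -363.73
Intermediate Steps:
B = 11 (B = 12 - 1 = 11)
O(Y) = 6 + Y² - 2*Y (O(Y) = (Y + 6) + ((Y² - 4*Y) + Y) = (6 + Y) + (Y² - 3*Y) = 6 + Y² - 2*Y)
(-10*√(B - 8))*O(5) = (-10*√(11 - 8))*(6 + 5² - 2*5) = (-10*√3)*(6 + 25 - 10) = -10*√3*21 = -210*√3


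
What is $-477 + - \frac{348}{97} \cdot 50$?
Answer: $- \frac{63669}{97} \approx -656.38$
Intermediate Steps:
$-477 + - \frac{348}{97} \cdot 50 = -477 + \left(-348\right) \frac{1}{97} \cdot 50 = -477 - \frac{17400}{97} = - \frac{63669}{97}$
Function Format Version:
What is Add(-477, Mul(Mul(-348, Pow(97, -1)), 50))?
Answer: Rational(-63669, 97) ≈ -656.38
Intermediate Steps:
Add(-477, Mul(Mul(-348, Pow(97, -1)), 50)) = Add(-477, Mul(Mul(-348, Rational(1, 97)), 50)) = Add(-477, Mul(Rational(-348, 97), 50)) = Add(-477, Rational(-17400, 97)) = Rational(-63669, 97)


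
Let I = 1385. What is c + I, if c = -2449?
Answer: -1064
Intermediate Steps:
c + I = -2449 + 1385 = -1064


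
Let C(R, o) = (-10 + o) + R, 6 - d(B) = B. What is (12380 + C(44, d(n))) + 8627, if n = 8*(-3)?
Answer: 21071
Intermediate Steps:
n = -24
d(B) = 6 - B
C(R, o) = -10 + R + o
(12380 + C(44, d(n))) + 8627 = (12380 + (-10 + 44 + (6 - 1*(-24)))) + 8627 = (12380 + (-10 + 44 + (6 + 24))) + 8627 = (12380 + (-10 + 44 + 30)) + 8627 = (12380 + 64) + 8627 = 12444 + 8627 = 21071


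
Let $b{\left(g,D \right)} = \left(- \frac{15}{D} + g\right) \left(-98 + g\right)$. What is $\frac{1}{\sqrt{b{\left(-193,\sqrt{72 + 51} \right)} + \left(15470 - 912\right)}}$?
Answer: $\frac{\sqrt{41}}{\sqrt{2899561 + 1455 \sqrt{123}}} \approx 0.0037499$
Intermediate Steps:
$b{\left(g,D \right)} = \left(-98 + g\right) \left(g - \frac{15}{D}\right)$ ($b{\left(g,D \right)} = \left(g - \frac{15}{D}\right) \left(-98 + g\right) = \left(-98 + g\right) \left(g - \frac{15}{D}\right)$)
$\frac{1}{\sqrt{b{\left(-193,\sqrt{72 + 51} \right)} + \left(15470 - 912\right)}} = \frac{1}{\sqrt{\frac{1470 - -2895 + \sqrt{72 + 51} \left(-193\right) \left(-98 - 193\right)}{\sqrt{72 + 51}} + \left(15470 - 912\right)}} = \frac{1}{\sqrt{\frac{1470 + 2895 + \sqrt{123} \left(-193\right) \left(-291\right)}{\sqrt{123}} + \left(15470 - 912\right)}} = \frac{1}{\sqrt{\frac{\sqrt{123}}{123} \left(1470 + 2895 + 56163 \sqrt{123}\right) + 14558}} = \frac{1}{\sqrt{\frac{\sqrt{123}}{123} \left(4365 + 56163 \sqrt{123}\right) + 14558}} = \frac{1}{\sqrt{\frac{\sqrt{123} \left(4365 + 56163 \sqrt{123}\right)}{123} + 14558}} = \frac{1}{\sqrt{14558 + \frac{\sqrt{123} \left(4365 + 56163 \sqrt{123}\right)}{123}}}$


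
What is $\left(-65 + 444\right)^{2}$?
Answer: $143641$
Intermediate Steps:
$\left(-65 + 444\right)^{2} = 379^{2} = 143641$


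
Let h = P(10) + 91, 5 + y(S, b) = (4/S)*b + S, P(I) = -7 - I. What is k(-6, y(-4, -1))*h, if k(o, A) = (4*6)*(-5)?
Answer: -8880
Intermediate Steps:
y(S, b) = -5 + S + 4*b/S (y(S, b) = -5 + ((4/S)*b + S) = -5 + (4*b/S + S) = -5 + (S + 4*b/S) = -5 + S + 4*b/S)
k(o, A) = -120 (k(o, A) = 24*(-5) = -120)
h = 74 (h = (-7 - 1*10) + 91 = (-7 - 10) + 91 = -17 + 91 = 74)
k(-6, y(-4, -1))*h = -120*74 = -8880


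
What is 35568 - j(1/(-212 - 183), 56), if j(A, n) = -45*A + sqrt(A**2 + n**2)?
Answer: 2809863/79 - sqrt(489294401)/395 ≈ 35512.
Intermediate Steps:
j(A, n) = sqrt(A**2 + n**2) - 45*A
35568 - j(1/(-212 - 183), 56) = 35568 - (sqrt((1/(-212 - 183))**2 + 56**2) - 45/(-212 - 183)) = 35568 - (sqrt((1/(-395))**2 + 3136) - 45/(-395)) = 35568 - (sqrt((-1/395)**2 + 3136) - 45*(-1/395)) = 35568 - (sqrt(1/156025 + 3136) + 9/79) = 35568 - (sqrt(489294401/156025) + 9/79) = 35568 - (sqrt(489294401)/395 + 9/79) = 35568 - (9/79 + sqrt(489294401)/395) = 35568 + (-9/79 - sqrt(489294401)/395) = 2809863/79 - sqrt(489294401)/395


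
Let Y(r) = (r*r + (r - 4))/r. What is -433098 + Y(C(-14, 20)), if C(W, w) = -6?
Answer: -1299307/3 ≈ -4.3310e+5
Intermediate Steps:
Y(r) = (-4 + r + r**2)/r (Y(r) = (r**2 + (-4 + r))/r = (-4 + r + r**2)/r)
-433098 + Y(C(-14, 20)) = -433098 + (1 - 6 - 4/(-6)) = -433098 + (1 - 6 - 4*(-1/6)) = -433098 + (1 - 6 + 2/3) = -433098 - 13/3 = -1299307/3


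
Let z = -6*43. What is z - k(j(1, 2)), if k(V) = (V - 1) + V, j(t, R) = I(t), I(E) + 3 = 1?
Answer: -253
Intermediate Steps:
I(E) = -2 (I(E) = -3 + 1 = -2)
j(t, R) = -2
z = -258
k(V) = -1 + 2*V (k(V) = (-1 + V) + V = -1 + 2*V)
z - k(j(1, 2)) = -258 - (-1 + 2*(-2)) = -258 - (-1 - 4) = -258 - 1*(-5) = -258 + 5 = -253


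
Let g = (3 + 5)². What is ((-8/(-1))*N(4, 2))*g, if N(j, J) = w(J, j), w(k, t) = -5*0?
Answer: 0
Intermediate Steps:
g = 64 (g = 8² = 64)
w(k, t) = 0
N(j, J) = 0
((-8/(-1))*N(4, 2))*g = (-8/(-1)*0)*64 = (-8*(-1)*0)*64 = (-4*(-2)*0)*64 = (8*0)*64 = 0*64 = 0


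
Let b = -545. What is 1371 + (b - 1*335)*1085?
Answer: -953429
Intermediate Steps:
1371 + (b - 1*335)*1085 = 1371 + (-545 - 1*335)*1085 = 1371 + (-545 - 335)*1085 = 1371 - 880*1085 = 1371 - 954800 = -953429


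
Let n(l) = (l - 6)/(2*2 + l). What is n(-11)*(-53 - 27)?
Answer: -1360/7 ≈ -194.29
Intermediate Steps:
n(l) = (-6 + l)/(4 + l)
n(-11)*(-53 - 27) = ((-6 - 11)/(4 - 11))*(-53 - 27) = (-17/(-7))*(-80) = -⅐*(-17)*(-80) = (17/7)*(-80) = -1360/7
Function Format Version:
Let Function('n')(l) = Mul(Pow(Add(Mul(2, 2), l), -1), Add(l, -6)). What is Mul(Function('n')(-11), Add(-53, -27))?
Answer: Rational(-1360, 7) ≈ -194.29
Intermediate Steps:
Function('n')(l) = Mul(Pow(Add(4, l), -1), Add(-6, l))
Mul(Function('n')(-11), Add(-53, -27)) = Mul(Mul(Pow(Add(4, -11), -1), Add(-6, -11)), Add(-53, -27)) = Mul(Mul(Pow(-7, -1), -17), -80) = Mul(Mul(Rational(-1, 7), -17), -80) = Mul(Rational(17, 7), -80) = Rational(-1360, 7)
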